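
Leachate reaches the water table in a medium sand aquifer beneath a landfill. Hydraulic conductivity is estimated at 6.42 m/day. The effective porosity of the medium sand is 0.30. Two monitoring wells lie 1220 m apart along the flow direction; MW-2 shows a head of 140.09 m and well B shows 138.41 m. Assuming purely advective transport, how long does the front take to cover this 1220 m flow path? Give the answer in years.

113

Hydraulic gradient i = (140.09 − 138.41) / 1220 = 1.68 / 1220 = 0.001377.
Darcy flux q = K · i = 6.420 × 0.001377 = 0.008841 m/day.
Seepage velocity v = q / n_e = 0.008841 / 0.30 = 0.02947 m/day.
Travel time t = L / v = 1220 / 0.02947 = 41400 days = 113.3 years.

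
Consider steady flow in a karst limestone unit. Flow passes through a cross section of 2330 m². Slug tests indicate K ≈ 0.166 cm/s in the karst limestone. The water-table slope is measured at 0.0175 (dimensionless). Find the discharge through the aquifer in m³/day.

5850

Convert K: 0.166 cm/s × 864 = 143.4 m/day.
Hydraulic gradient i = 0.0175.
Darcy's law: Q = K · A · i = 143.4 × 2330 × 0.01750 = 5848 m³/day.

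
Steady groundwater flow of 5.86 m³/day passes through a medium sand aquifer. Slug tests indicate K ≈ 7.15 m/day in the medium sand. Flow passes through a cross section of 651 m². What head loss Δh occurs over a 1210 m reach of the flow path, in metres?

From Q = K·A·i, i = Q / (K·A) = 5.86 / (7.150 × 651.0) = 0.001259.
Head loss Δh = i · L = 0.001259 × 1210 = 1.523 m.

1.52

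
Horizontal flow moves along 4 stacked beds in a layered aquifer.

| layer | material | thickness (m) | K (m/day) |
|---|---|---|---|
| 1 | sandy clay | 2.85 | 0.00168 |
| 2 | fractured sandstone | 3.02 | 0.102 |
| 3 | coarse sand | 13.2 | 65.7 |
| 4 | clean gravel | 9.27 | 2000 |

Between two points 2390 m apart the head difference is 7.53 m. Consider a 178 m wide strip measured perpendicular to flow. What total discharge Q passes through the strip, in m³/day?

Flow is parallel to layering, so each bed carries its own Darcy discharge and the transmissivities add.
Σ(K_i·b_i) = 0.00168×2.85 + 0.102×3.02 + 65.7×13.2 + 2000×9.27 = 19408 m²/day.
Hydraulic gradient i = Δh / L = 7.53 / 2390 = 0.003151.
Q = Σ(K_i·b_i) · W · i = 19408 × 178 × 0.003151 = 10884 m³/day.

10900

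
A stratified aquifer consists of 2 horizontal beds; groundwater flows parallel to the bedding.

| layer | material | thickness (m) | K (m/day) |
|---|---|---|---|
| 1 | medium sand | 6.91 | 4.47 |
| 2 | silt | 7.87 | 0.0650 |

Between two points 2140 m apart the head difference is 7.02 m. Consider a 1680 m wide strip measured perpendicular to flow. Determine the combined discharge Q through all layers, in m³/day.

173

Flow is parallel to layering, so each bed carries its own Darcy discharge and the transmissivities add.
Σ(K_i·b_i) = 4.47×6.91 + 0.0650×7.87 = 31.40 m²/day.
Hydraulic gradient i = Δh / L = 7.02 / 2140 = 0.003280.
Q = Σ(K_i·b_i) · W · i = 31.40 × 1680 × 0.003280 = 173.0 m³/day.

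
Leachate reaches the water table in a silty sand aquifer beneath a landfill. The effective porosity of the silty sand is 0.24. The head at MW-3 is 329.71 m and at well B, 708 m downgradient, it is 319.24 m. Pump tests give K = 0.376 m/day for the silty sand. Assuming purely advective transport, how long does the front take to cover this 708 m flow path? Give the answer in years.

Hydraulic gradient i = (329.71 − 319.24) / 708 = 10.47 / 708 = 0.01479.
Darcy flux q = K · i = 0.3760 × 0.01479 = 0.005560 m/day.
Seepage velocity v = q / n_e = 0.005560 / 0.24 = 0.02317 m/day.
Travel time t = L / v = 708 / 0.02317 = 30559 days = 83.67 years.

83.7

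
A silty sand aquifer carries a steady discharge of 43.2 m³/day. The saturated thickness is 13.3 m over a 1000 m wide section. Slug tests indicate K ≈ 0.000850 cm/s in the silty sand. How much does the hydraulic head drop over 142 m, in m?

Convert K: 0.000850 cm/s × 864 = 0.7344 m/day.
Cross-sectional area A = 1000 × 13.3 = 13300 m².
From Q = K·A·i, i = Q / (K·A) = 43.2 / (0.7344 × 13300) = 0.004423.
Head loss Δh = i · L = 0.004423 × 142 = 0.6280 m.

0.628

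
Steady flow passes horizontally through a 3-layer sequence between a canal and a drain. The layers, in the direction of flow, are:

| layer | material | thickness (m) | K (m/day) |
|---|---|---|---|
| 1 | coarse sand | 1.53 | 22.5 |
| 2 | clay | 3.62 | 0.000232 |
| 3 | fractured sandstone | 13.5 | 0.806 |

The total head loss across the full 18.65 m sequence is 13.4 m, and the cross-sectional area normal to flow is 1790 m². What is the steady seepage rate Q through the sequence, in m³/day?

Flow is perpendicular to layering, so the layers act in series and the equivalent K is the thickness-weighted harmonic mean.
Total thickness L = 1.53 + 3.62 + 13.5 = 18.65 m.
Σ(b_i/K_i) = 1.53/22.5 + 3.62/0.000232 + 13.5/0.806 = 15620 d.
K_eq = L / Σ(b_i/K_i) = 18.65 / 15620 = 0.001194 m/day.
Q = K_eq · A · (Δh/L) = 0.001194 × 1790 × (13.4/18.65) = 1.536 m³/day.

1.54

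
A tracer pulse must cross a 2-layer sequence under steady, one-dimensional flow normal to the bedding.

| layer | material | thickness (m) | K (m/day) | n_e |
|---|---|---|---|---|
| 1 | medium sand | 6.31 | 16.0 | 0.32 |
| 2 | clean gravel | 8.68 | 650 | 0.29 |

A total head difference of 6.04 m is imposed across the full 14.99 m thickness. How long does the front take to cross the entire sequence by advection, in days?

0.306

With flow normal to the layers, continuity requires the same specific discharge q through every layer.
Σ(b_i/K_i) = 6.31/16.0 + 8.68/650 = 0.4077 d.
q = Δh / Σ(b_i/K_i) = 6.04 / 0.4077 = 14.81 m/day.
In each layer the seepage velocity is v_i = q/n_i, so the layer transit time is t_i = b_i·n_i / q:
  layer 1 (medium sand): t_1 = 6.31 × 0.32 / 14.81 = 0.1363 d
  layer 2 (clean gravel): t_2 = 8.68 × 0.29 / 14.81 = 0.1699 d
Total t = Σ t_i = 0.3062 days.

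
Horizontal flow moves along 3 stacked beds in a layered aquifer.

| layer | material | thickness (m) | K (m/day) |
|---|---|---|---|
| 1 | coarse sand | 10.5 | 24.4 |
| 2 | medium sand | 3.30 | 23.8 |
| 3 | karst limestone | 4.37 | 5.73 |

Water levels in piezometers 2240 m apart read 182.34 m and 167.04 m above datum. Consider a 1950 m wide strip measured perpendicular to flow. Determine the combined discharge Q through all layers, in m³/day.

4790

Flow is parallel to layering, so each bed carries its own Darcy discharge and the transmissivities add.
Σ(K_i·b_i) = 24.4×10.5 + 23.8×3.30 + 5.73×4.37 = 359.8 m²/day.
Hydraulic gradient i = (182.34 − 167.04) / 2240 = 15.3 / 2240 = 0.006830.
Q = Σ(K_i·b_i) · W · i = 359.8 × 1950 × 0.006830 = 4792 m³/day.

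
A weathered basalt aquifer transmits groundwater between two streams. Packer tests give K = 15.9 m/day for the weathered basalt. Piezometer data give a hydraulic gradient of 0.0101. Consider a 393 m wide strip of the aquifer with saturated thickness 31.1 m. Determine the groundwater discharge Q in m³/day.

1960

Cross-sectional area A = 393 × 31.1 = 12222 m².
Hydraulic gradient i = 0.0101.
Darcy's law: Q = K · A · i = 15.90 × 12222 × 0.01010 = 1963 m³/day.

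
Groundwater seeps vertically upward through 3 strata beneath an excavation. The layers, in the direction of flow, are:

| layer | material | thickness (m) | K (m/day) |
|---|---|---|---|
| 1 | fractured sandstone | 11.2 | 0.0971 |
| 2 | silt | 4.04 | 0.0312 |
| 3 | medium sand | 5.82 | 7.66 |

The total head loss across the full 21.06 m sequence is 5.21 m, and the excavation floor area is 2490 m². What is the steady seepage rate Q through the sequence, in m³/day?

52.8

Flow is perpendicular to layering, so the layers act in series and the equivalent K is the thickness-weighted harmonic mean.
Total thickness L = 11.2 + 4.04 + 5.82 = 21.06 m.
Σ(b_i/K_i) = 11.2/0.0971 + 4.04/0.0312 + 5.82/7.66 = 245.6 d.
K_eq = L / Σ(b_i/K_i) = 21.06 / 245.6 = 0.08575 m/day.
Q = K_eq · A · (Δh/L) = 0.08575 × 2490 × (5.21/21.06) = 52.82 m³/day.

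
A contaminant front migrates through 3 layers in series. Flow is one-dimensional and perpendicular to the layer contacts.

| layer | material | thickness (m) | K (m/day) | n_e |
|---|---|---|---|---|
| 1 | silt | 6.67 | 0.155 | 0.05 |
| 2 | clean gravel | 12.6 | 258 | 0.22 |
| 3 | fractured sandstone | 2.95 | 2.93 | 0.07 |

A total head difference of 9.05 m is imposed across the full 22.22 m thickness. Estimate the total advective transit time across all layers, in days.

With flow normal to the layers, continuity requires the same specific discharge q through every layer.
Σ(b_i/K_i) = 6.67/0.155 + 12.6/258 + 2.95/2.93 = 44.09 d.
q = Δh / Σ(b_i/K_i) = 9.05 / 44.09 = 0.2053 m/day.
In each layer the seepage velocity is v_i = q/n_i, so the layer transit time is t_i = b_i·n_i / q:
  layer 1 (silt): t_1 = 6.67 × 0.05 / 0.2053 = 1.625 d
  layer 2 (clean gravel): t_2 = 12.6 × 0.22 / 0.2053 = 13.50 d
  layer 3 (fractured sandstone): t_3 = 2.95 × 0.07 / 0.2053 = 1.006 d
Total t = Σ t_i = 16.13 days.

16.1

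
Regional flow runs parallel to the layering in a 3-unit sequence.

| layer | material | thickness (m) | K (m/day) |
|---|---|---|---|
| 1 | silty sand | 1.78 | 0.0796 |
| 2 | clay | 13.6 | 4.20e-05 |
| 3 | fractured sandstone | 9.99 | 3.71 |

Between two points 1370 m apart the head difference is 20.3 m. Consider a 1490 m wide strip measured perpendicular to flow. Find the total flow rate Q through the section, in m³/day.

821

Flow is parallel to layering, so each bed carries its own Darcy discharge and the transmissivities add.
Σ(K_i·b_i) = 0.0796×1.78 + 4.20e-05×13.6 + 3.71×9.99 = 37.21 m²/day.
Hydraulic gradient i = Δh / L = 20.3 / 1370 = 0.01482.
Q = Σ(K_i·b_i) · W · i = 37.21 × 1490 × 0.01482 = 821.4 m³/day.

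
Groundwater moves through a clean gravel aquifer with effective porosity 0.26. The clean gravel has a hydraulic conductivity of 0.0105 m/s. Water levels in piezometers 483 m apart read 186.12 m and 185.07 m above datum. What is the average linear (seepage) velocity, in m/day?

Convert K: 0.0105 m/s × 86400 = 907.2 m/day.
Hydraulic gradient i = (186.12 − 185.07) / 483 = 1.05 / 483 = 0.002174.
Darcy flux q = K · i = 907.2 × 0.002174 = 1.972 m/day.
Seepage velocity v = q / n_e = 1.972 / 0.26 = 7.585 m/day.

7.59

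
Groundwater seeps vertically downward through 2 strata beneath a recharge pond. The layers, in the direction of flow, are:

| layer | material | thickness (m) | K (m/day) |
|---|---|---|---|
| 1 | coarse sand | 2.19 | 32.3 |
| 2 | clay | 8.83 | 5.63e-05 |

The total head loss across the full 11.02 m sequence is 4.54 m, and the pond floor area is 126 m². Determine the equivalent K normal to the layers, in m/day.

Flow is perpendicular to layering, so the layers act in series and the equivalent K is the thickness-weighted harmonic mean.
Total thickness L = 2.19 + 8.83 = 11.02 m.
Σ(b_i/K_i) = 2.19/32.3 + 8.83/5.63e-05 = 1.568e+05 d.
K_eq = L / Σ(b_i/K_i) = 11.02 / 1.568e+05 = 7.026e-05 m/day.

7.03e-05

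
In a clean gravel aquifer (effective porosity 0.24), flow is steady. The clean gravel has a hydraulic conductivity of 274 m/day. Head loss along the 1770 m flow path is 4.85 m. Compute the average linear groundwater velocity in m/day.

3.13

Hydraulic gradient i = Δh / L = 4.85 / 1770 = 0.002740.
Darcy flux q = K · i = 274.0 × 0.002740 = 0.7508 m/day.
Seepage velocity v = q / n_e = 0.7508 / 0.24 = 3.128 m/day.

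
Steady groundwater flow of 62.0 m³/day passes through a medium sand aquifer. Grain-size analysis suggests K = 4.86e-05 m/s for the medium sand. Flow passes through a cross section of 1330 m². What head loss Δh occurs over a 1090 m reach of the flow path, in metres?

Convert K: 4.86e-05 m/s × 86400 = 4.199 m/day.
From Q = K·A·i, i = Q / (K·A) = 62.0 / (4.199 × 1330) = 0.01110.
Head loss Δh = i · L = 0.01110 × 1090 = 12.10 m.

12.1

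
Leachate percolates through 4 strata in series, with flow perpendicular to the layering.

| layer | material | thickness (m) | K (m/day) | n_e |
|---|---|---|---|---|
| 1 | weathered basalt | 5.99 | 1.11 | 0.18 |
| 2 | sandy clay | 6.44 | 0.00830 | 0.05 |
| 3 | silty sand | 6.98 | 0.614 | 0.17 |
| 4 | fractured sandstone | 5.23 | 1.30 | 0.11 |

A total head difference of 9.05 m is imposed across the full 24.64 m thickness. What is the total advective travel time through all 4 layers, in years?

With flow normal to the layers, continuity requires the same specific discharge q through every layer.
Σ(b_i/K_i) = 5.99/1.11 + 6.44/0.00830 + 6.98/0.614 + 5.23/1.30 = 796.7 d.
q = Δh / Σ(b_i/K_i) = 9.05 / 796.7 = 0.01136 m/day.
In each layer the seepage velocity is v_i = q/n_i, so the layer transit time is t_i = b_i·n_i / q:
  layer 1 (weathered basalt): t_1 = 5.99 × 0.18 / 0.01136 = 94.92 d
  layer 2 (sandy clay): t_2 = 6.44 × 0.05 / 0.01136 = 28.35 d
  layer 3 (silty sand): t_3 = 6.98 × 0.17 / 0.01136 = 104.5 d
  layer 4 (fractured sandstone): t_4 = 5.23 × 0.11 / 0.01136 = 50.64 d
Total t = Σ t_i = 278.4 days = 0.7621 years.

0.762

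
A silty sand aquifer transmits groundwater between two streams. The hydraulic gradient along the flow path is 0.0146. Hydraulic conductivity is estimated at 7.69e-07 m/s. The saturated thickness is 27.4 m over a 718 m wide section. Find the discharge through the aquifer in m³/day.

19.1

Convert K: 7.69e-07 m/s × 86400 = 0.06644 m/day.
Cross-sectional area A = 718 × 27.4 = 19673 m².
Hydraulic gradient i = 0.0146.
Darcy's law: Q = K · A · i = 0.06644 × 19673 × 0.01460 = 19.08 m³/day.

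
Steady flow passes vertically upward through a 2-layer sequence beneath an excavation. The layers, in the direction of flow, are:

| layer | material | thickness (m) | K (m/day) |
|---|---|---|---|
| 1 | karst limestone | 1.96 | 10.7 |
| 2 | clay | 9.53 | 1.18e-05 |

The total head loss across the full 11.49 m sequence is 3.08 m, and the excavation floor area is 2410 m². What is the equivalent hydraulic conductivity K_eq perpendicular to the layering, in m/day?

1.42e-05

Flow is perpendicular to layering, so the layers act in series and the equivalent K is the thickness-weighted harmonic mean.
Total thickness L = 1.96 + 9.53 = 11.49 m.
Σ(b_i/K_i) = 1.96/10.7 + 9.53/1.18e-05 = 8.076e+05 d.
K_eq = L / Σ(b_i/K_i) = 11.49 / 8.076e+05 = 1.423e-05 m/day.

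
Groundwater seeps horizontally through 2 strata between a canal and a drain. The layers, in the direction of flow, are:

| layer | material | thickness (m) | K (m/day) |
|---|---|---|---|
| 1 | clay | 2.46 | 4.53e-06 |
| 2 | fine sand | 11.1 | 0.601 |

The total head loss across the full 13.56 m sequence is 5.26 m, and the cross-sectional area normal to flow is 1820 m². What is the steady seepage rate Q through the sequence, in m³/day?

0.0176

Flow is perpendicular to layering, so the layers act in series and the equivalent K is the thickness-weighted harmonic mean.
Total thickness L = 2.46 + 11.1 = 13.56 m.
Σ(b_i/K_i) = 2.46/4.53e-06 + 11.1/0.601 = 5.431e+05 d.
K_eq = L / Σ(b_i/K_i) = 13.56 / 5.431e+05 = 2.497e-05 m/day.
Q = K_eq · A · (Δh/L) = 2.497e-05 × 1820 × (5.26/13.56) = 0.01763 m³/day.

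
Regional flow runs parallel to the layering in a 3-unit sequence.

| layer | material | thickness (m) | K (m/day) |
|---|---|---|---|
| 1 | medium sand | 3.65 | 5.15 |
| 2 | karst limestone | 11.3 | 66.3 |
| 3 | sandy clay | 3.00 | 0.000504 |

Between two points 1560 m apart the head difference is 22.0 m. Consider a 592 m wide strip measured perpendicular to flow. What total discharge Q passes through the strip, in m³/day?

6410

Flow is parallel to layering, so each bed carries its own Darcy discharge and the transmissivities add.
Σ(K_i·b_i) = 5.15×3.65 + 66.3×11.3 + 0.000504×3.00 = 768.0 m²/day.
Hydraulic gradient i = Δh / L = 22.0 / 1560 = 0.01410.
Q = Σ(K_i·b_i) · W · i = 768.0 × 592 × 0.01410 = 6412 m³/day.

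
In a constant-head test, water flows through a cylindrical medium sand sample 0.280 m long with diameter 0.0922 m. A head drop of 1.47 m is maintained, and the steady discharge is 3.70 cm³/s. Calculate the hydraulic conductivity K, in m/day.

9.12

Cross-sectional area A = π·(d/2)² = π × (0.0922/2)² = 0.006677 m².
Convert discharge: 3.70 cm³/s = 3.700e-06 m³/s.
Darcy's law rearranged: K = Q·L / (A·Δh) = 3.700e-06 × 0.280 / (0.006677 × 1.47) = 0.0001056 m/s = 9.120 m/day.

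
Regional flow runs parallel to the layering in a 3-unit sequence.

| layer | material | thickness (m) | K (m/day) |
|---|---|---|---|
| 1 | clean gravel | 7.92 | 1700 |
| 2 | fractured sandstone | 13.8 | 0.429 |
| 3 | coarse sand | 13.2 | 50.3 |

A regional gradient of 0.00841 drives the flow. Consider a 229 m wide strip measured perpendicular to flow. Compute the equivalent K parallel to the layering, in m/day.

Flow is parallel to layering, so each bed carries its own Darcy discharge and the transmissivities add.
Σ(K_i·b_i) = 1700×7.92 + 0.429×13.8 + 50.3×13.2 = 14134 m²/day.
Total thickness b = 34.92 m, so K_eq = Σ(K_i·b_i)/b = 404.8 m/day.

405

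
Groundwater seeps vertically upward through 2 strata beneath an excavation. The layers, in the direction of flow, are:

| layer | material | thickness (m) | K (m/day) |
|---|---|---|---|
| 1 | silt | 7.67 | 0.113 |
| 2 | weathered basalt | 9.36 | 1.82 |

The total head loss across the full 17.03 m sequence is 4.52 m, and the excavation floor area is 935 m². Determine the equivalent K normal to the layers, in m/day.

Flow is perpendicular to layering, so the layers act in series and the equivalent K is the thickness-weighted harmonic mean.
Total thickness L = 7.67 + 9.36 = 17.03 m.
Σ(b_i/K_i) = 7.67/0.113 + 9.36/1.82 = 73.02 d.
K_eq = L / Σ(b_i/K_i) = 17.03 / 73.02 = 0.2332 m/day.

0.233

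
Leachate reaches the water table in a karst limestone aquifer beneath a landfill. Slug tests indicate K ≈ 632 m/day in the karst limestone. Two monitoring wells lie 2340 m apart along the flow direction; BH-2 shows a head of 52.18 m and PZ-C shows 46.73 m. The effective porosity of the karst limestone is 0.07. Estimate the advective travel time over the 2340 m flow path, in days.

111

Hydraulic gradient i = (52.18 − 46.73) / 2340 = 5.45 / 2340 = 0.002329.
Darcy flux q = K · i = 632.0 × 0.002329 = 1.472 m/day.
Seepage velocity v = q / n_e = 1.472 / 0.07 = 21.03 m/day.
Travel time t = L / v = 2340 / 21.03 = 111.3 days.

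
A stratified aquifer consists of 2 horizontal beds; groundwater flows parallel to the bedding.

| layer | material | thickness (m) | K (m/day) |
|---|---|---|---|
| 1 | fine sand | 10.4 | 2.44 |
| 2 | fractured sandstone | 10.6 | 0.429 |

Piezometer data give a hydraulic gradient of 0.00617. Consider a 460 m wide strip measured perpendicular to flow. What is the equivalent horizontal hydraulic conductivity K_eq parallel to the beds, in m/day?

Flow is parallel to layering, so each bed carries its own Darcy discharge and the transmissivities add.
Σ(K_i·b_i) = 2.44×10.4 + 0.429×10.6 = 29.92 m²/day.
Total thickness b = 21.00 m, so K_eq = Σ(K_i·b_i)/b = 1.425 m/day.

1.42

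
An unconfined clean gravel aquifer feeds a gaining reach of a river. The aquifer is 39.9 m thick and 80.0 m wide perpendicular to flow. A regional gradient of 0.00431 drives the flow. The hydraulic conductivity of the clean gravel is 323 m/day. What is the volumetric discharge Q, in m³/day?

4440

Cross-sectional area A = 80.0 × 39.9 = 3192 m².
Hydraulic gradient i = 0.00431.
Darcy's law: Q = K · A · i = 323.0 × 3192 × 0.004310 = 4444 m³/day.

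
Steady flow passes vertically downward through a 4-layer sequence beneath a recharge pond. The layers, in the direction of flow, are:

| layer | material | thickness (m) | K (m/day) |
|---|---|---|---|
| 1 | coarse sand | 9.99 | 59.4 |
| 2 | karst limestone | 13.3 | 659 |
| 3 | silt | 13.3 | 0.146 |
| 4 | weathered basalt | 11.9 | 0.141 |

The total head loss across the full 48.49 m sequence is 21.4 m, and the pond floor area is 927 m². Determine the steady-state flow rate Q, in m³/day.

113

Flow is perpendicular to layering, so the layers act in series and the equivalent K is the thickness-weighted harmonic mean.
Total thickness L = 9.99 + 13.3 + 13.3 + 11.9 = 48.49 m.
Σ(b_i/K_i) = 9.99/59.4 + 13.3/659 + 13.3/0.146 + 11.9/0.141 = 175.7 d.
K_eq = L / Σ(b_i/K_i) = 48.49 / 175.7 = 0.2760 m/day.
Q = K_eq · A · (Δh/L) = 0.2760 × 927 × (21.4/48.49) = 112.9 m³/day.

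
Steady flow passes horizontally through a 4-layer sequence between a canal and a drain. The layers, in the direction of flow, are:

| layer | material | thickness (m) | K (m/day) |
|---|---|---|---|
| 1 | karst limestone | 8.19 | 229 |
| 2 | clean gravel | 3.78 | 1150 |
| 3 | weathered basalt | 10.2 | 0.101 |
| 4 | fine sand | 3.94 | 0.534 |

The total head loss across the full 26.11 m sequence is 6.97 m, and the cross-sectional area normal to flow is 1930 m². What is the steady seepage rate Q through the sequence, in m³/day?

Flow is perpendicular to layering, so the layers act in series and the equivalent K is the thickness-weighted harmonic mean.
Total thickness L = 8.19 + 3.78 + 10.2 + 3.94 = 26.11 m.
Σ(b_i/K_i) = 8.19/229 + 3.78/1150 + 10.2/0.101 + 3.94/0.534 = 108.4 d.
K_eq = L / Σ(b_i/K_i) = 26.11 / 108.4 = 0.2409 m/day.
Q = K_eq · A · (Δh/L) = 0.2409 × 1930 × (6.97/26.11) = 124.1 m³/day.

124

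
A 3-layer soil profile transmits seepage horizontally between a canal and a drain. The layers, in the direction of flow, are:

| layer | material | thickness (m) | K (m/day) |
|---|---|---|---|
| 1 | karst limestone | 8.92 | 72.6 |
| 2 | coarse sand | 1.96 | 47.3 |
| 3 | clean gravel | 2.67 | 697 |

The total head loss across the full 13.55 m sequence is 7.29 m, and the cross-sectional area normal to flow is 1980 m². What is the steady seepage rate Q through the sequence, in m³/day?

Flow is perpendicular to layering, so the layers act in series and the equivalent K is the thickness-weighted harmonic mean.
Total thickness L = 8.92 + 1.96 + 2.67 = 13.55 m.
Σ(b_i/K_i) = 8.92/72.6 + 1.96/47.3 + 2.67/697 = 0.1681 d.
K_eq = L / Σ(b_i/K_i) = 13.55 / 0.1681 = 80.59 m/day.
Q = K_eq · A · (Δh/L) = 80.59 × 1980 × (7.29/13.55) = 85850 m³/day.

85800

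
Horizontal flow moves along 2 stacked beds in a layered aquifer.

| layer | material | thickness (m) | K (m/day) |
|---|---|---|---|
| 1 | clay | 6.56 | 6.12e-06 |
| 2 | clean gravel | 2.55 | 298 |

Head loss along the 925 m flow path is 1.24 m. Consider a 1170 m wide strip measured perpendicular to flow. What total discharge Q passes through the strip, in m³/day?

1190

Flow is parallel to layering, so each bed carries its own Darcy discharge and the transmissivities add.
Σ(K_i·b_i) = 6.12e-06×6.56 + 298×2.55 = 759.9 m²/day.
Hydraulic gradient i = Δh / L = 1.24 / 925 = 0.001341.
Q = Σ(K_i·b_i) · W · i = 759.9 × 1170 × 0.001341 = 1192 m³/day.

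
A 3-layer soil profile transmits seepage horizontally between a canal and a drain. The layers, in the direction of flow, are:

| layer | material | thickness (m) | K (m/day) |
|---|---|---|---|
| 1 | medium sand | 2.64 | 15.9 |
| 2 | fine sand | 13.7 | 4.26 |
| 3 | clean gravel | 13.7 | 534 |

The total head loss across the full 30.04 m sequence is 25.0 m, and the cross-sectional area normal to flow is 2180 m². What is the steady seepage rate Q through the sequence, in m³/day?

Flow is perpendicular to layering, so the layers act in series and the equivalent K is the thickness-weighted harmonic mean.
Total thickness L = 2.64 + 13.7 + 13.7 = 30.04 m.
Σ(b_i/K_i) = 2.64/15.9 + 13.7/4.26 + 13.7/534 = 3.408 d.
K_eq = L / Σ(b_i/K_i) = 30.04 / 3.408 = 8.815 m/day.
Q = K_eq · A · (Δh/L) = 8.815 × 2180 × (25.0/30.04) = 15993 m³/day.

16000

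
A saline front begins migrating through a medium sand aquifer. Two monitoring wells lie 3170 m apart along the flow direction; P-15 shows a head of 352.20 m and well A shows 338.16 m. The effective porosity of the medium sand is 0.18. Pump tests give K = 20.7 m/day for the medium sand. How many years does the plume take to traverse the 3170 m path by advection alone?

17.0

Hydraulic gradient i = (352.20 − 338.16) / 3170 = 14.04 / 3170 = 0.004429.
Darcy flux q = K · i = 20.70 × 0.004429 = 0.09168 m/day.
Seepage velocity v = q / n_e = 0.09168 / 0.18 = 0.5093 m/day.
Travel time t = L / v = 3170 / 0.5093 = 6224 days = 17.04 years.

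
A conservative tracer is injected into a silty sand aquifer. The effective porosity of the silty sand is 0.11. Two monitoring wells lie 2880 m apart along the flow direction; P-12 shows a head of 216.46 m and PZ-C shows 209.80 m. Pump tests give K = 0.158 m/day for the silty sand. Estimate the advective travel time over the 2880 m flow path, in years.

2370

Hydraulic gradient i = (216.46 − 209.80) / 2880 = 6.66 / 2880 = 0.002312.
Darcy flux q = K · i = 0.1580 × 0.002312 = 0.0003654 m/day.
Seepage velocity v = q / n_e = 0.0003654 / 0.11 = 0.003322 m/day.
Travel time t = L / v = 2880 / 0.003322 = 8.671e+05 days = 2374 years.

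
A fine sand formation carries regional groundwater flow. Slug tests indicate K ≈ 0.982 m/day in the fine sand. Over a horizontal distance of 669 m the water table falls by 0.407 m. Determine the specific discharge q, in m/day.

0.000597

Hydraulic gradient i = Δh / L = 0.407 / 669 = 0.0006084.
Specific discharge q = K · i = 0.9820 × 0.0006084 = 0.0005974 m/day.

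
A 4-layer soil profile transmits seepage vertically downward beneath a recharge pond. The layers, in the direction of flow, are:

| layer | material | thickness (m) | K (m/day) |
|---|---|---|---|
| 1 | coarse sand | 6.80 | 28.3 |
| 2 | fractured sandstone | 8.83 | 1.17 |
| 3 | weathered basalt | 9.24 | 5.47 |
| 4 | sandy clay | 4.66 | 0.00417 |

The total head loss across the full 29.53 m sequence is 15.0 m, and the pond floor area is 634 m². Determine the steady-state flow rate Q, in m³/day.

Flow is perpendicular to layering, so the layers act in series and the equivalent K is the thickness-weighted harmonic mean.
Total thickness L = 6.80 + 8.83 + 9.24 + 4.66 = 29.53 m.
Σ(b_i/K_i) = 6.80/28.3 + 8.83/1.17 + 9.24/5.47 + 4.66/0.00417 = 1127 d.
K_eq = L / Σ(b_i/K_i) = 29.53 / 1127 = 0.02620 m/day.
Q = K_eq · A · (Δh/L) = 0.02620 × 634 × (15.0/29.53) = 8.438 m³/day.

8.44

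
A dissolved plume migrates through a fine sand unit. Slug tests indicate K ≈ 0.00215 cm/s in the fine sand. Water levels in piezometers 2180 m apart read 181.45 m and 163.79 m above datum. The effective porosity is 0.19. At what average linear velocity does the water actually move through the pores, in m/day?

0.0792

Convert K: 0.00215 cm/s × 864 = 1.858 m/day.
Hydraulic gradient i = (181.45 − 163.79) / 2180 = 17.66 / 2180 = 0.008101.
Darcy flux q = K · i = 1.858 × 0.008101 = 0.01505 m/day.
Seepage velocity v = q / n_e = 0.01505 / 0.19 = 0.07920 m/day.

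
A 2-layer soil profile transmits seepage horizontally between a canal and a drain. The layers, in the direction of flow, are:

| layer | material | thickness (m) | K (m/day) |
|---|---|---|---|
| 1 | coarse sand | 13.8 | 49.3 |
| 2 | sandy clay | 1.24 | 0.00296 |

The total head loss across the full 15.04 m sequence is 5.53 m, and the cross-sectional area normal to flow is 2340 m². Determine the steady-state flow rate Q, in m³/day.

Flow is perpendicular to layering, so the layers act in series and the equivalent K is the thickness-weighted harmonic mean.
Total thickness L = 13.8 + 1.24 = 15.04 m.
Σ(b_i/K_i) = 13.8/49.3 + 1.24/0.00296 = 419.2 d.
K_eq = L / Σ(b_i/K_i) = 15.04 / 419.2 = 0.03588 m/day.
Q = K_eq · A · (Δh/L) = 0.03588 × 2340 × (5.53/15.04) = 30.87 m³/day.

30.9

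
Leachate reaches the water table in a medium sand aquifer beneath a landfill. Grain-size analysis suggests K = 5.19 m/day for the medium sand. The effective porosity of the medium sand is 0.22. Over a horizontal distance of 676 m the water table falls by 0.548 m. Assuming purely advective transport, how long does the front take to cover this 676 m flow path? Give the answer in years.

96.8

Hydraulic gradient i = Δh / L = 0.548 / 676 = 0.0008107.
Darcy flux q = K · i = 5.190 × 0.0008107 = 0.004207 m/day.
Seepage velocity v = q / n_e = 0.004207 / 0.22 = 0.01912 m/day.
Travel time t = L / v = 676 / 0.01912 = 35348 days = 96.78 years.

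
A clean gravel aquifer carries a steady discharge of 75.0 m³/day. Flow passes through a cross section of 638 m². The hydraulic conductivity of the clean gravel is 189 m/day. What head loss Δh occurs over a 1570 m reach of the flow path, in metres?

From Q = K·A·i, i = Q / (K·A) = 75.0 / (189.0 × 638.0) = 0.0006220.
Head loss Δh = i · L = 0.0006220 × 1570 = 0.9765 m.

0.977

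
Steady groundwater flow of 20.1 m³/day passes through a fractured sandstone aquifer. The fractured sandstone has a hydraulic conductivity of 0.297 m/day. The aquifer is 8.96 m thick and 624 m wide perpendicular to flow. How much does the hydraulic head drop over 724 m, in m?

Cross-sectional area A = 624 × 8.96 = 5591 m².
From Q = K·A·i, i = Q / (K·A) = 20.1 / (0.2970 × 5591) = 0.01210.
Head loss Δh = i · L = 0.01210 × 724 = 8.764 m.

8.76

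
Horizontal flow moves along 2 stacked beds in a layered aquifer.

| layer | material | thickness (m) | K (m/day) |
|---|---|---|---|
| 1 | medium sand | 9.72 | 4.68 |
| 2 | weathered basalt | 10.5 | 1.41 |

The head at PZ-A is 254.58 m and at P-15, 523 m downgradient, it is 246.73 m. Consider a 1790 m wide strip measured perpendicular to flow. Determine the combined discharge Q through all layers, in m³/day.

1620

Flow is parallel to layering, so each bed carries its own Darcy discharge and the transmissivities add.
Σ(K_i·b_i) = 4.68×9.72 + 1.41×10.5 = 60.29 m²/day.
Hydraulic gradient i = (254.58 − 246.73) / 523 = 7.85 / 523 = 0.01501.
Q = Σ(K_i·b_i) · W · i = 60.29 × 1790 × 0.01501 = 1620 m³/day.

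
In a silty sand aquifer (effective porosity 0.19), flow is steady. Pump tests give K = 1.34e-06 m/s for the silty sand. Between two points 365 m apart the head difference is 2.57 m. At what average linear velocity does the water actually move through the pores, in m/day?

0.00429

Convert K: 1.34e-06 m/s × 86400 = 0.1158 m/day.
Hydraulic gradient i = Δh / L = 2.57 / 365 = 0.007041.
Darcy flux q = K · i = 0.1158 × 0.007041 = 0.0008152 m/day.
Seepage velocity v = q / n_e = 0.0008152 / 0.19 = 0.004290 m/day.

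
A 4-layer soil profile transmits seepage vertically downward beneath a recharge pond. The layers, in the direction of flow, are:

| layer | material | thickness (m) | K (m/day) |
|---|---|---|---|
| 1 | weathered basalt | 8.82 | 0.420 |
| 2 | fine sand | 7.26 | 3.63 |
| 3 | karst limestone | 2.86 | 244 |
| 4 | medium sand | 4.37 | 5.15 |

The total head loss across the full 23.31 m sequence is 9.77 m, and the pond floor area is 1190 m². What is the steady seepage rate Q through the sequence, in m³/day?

487

Flow is perpendicular to layering, so the layers act in series and the equivalent K is the thickness-weighted harmonic mean.
Total thickness L = 8.82 + 7.26 + 2.86 + 4.37 = 23.31 m.
Σ(b_i/K_i) = 8.82/0.420 + 7.26/3.63 + 2.86/244 + 4.37/5.15 = 23.86 d.
K_eq = L / Σ(b_i/K_i) = 23.31 / 23.86 = 0.9769 m/day.
Q = K_eq · A · (Δh/L) = 0.9769 × 1190 × (9.77/23.31) = 487.3 m³/day.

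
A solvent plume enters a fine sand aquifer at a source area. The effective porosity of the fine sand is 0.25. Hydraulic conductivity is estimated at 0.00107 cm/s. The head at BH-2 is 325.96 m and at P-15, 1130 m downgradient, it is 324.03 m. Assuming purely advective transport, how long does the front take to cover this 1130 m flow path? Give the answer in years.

490

Convert K: 0.00107 cm/s × 864 = 0.9245 m/day.
Hydraulic gradient i = (325.96 − 324.03) / 1130 = 1.93 / 1130 = 0.001708.
Darcy flux q = K · i = 0.9245 × 0.001708 = 0.001579 m/day.
Seepage velocity v = q / n_e = 0.001579 / 0.25 = 0.006316 m/day.
Travel time t = L / v = 1130 / 0.006316 = 1.789e+05 days = 489.8 years.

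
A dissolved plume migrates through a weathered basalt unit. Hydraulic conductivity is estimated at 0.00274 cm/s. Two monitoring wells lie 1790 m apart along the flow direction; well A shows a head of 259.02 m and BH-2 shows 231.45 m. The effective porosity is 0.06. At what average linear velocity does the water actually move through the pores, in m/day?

Convert K: 0.00274 cm/s × 864 = 2.367 m/day.
Hydraulic gradient i = (259.02 − 231.45) / 1790 = 27.57 / 1790 = 0.01540.
Darcy flux q = K · i = 2.367 × 0.01540 = 0.03646 m/day.
Seepage velocity v = q / n_e = 0.03646 / 0.06 = 0.6077 m/day.

0.608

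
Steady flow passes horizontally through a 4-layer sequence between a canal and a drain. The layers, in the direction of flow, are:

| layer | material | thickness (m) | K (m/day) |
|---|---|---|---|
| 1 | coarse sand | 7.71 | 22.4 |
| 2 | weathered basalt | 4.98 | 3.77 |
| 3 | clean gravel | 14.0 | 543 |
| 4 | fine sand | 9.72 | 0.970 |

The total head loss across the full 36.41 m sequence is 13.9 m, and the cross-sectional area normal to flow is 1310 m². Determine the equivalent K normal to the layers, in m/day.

Flow is perpendicular to layering, so the layers act in series and the equivalent K is the thickness-weighted harmonic mean.
Total thickness L = 7.71 + 4.98 + 14.0 + 9.72 = 36.41 m.
Σ(b_i/K_i) = 7.71/22.4 + 4.98/3.77 + 14.0/543 + 9.72/0.970 = 11.71 d.
K_eq = L / Σ(b_i/K_i) = 36.41 / 11.71 = 3.109 m/day.

3.11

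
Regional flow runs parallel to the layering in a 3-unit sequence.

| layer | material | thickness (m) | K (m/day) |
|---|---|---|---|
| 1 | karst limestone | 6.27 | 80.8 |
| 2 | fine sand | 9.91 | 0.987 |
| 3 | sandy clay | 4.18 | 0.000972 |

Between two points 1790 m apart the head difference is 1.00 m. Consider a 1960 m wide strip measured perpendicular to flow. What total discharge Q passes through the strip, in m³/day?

Flow is parallel to layering, so each bed carries its own Darcy discharge and the transmissivities add.
Σ(K_i·b_i) = 80.8×6.27 + 0.987×9.91 + 0.000972×4.18 = 516.4 m²/day.
Hydraulic gradient i = Δh / L = 1.00 / 1790 = 0.0005587.
Q = Σ(K_i·b_i) · W · i = 516.4 × 1960 × 0.0005587 = 565.4 m³/day.

565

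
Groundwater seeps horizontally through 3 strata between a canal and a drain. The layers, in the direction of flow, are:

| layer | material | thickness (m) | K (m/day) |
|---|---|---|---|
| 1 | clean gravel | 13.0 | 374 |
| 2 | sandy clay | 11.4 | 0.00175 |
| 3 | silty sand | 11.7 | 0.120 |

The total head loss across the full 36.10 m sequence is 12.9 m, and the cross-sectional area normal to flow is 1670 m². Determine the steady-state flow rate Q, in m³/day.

3.26

Flow is perpendicular to layering, so the layers act in series and the equivalent K is the thickness-weighted harmonic mean.
Total thickness L = 13.0 + 11.4 + 11.7 = 36.10 m.
Σ(b_i/K_i) = 13.0/374 + 11.4/0.00175 + 11.7/0.120 = 6612 d.
K_eq = L / Σ(b_i/K_i) = 36.10 / 6612 = 0.005460 m/day.
Q = K_eq · A · (Δh/L) = 0.005460 × 1670 × (12.9/36.10) = 3.258 m³/day.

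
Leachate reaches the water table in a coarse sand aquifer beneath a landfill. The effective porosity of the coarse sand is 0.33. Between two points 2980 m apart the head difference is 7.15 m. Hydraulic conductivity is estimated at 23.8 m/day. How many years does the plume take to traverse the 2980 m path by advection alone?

Hydraulic gradient i = Δh / L = 7.15 / 2980 = 0.002399.
Darcy flux q = K · i = 23.80 × 0.002399 = 0.05710 m/day.
Seepage velocity v = q / n_e = 0.05710 / 0.33 = 0.1730 m/day.
Travel time t = L / v = 2980 / 0.1730 = 17221 days = 47.15 years.

47.1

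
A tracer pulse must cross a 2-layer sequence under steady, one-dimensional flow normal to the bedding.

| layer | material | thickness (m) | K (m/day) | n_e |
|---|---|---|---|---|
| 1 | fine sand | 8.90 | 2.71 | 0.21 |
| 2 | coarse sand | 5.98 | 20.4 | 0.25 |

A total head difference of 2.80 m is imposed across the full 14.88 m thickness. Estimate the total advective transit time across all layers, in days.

With flow normal to the layers, continuity requires the same specific discharge q through every layer.
Σ(b_i/K_i) = 8.90/2.71 + 5.98/20.4 = 3.577 d.
q = Δh / Σ(b_i/K_i) = 2.80 / 3.577 = 0.7827 m/day.
In each layer the seepage velocity is v_i = q/n_i, so the layer transit time is t_i = b_i·n_i / q:
  layer 1 (fine sand): t_1 = 8.90 × 0.21 / 0.7827 = 2.388 d
  layer 2 (coarse sand): t_2 = 5.98 × 0.25 / 0.7827 = 1.910 d
Total t = Σ t_i = 4.298 days.

4.30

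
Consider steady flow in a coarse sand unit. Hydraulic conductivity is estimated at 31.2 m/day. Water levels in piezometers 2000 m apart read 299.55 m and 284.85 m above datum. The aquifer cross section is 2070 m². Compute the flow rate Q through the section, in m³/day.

Hydraulic gradient i = (299.55 − 284.85) / 2000 = 14.7 / 2000 = 0.007350.
Darcy's law: Q = K · A · i = 31.20 × 2070 × 0.007350 = 474.7 m³/day.

475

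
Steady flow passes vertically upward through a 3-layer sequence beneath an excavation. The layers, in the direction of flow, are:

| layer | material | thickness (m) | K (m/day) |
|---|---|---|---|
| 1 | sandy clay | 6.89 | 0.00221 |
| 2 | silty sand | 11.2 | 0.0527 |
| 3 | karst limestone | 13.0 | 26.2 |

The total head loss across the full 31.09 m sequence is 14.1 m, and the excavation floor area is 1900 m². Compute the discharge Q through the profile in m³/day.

8.04

Flow is perpendicular to layering, so the layers act in series and the equivalent K is the thickness-weighted harmonic mean.
Total thickness L = 6.89 + 11.2 + 13.0 = 31.09 m.
Σ(b_i/K_i) = 6.89/0.00221 + 11.2/0.0527 + 13.0/26.2 = 3331 d.
K_eq = L / Σ(b_i/K_i) = 31.09 / 3331 = 0.009334 m/day.
Q = K_eq · A · (Δh/L) = 0.009334 × 1900 × (14.1/31.09) = 8.043 m³/day.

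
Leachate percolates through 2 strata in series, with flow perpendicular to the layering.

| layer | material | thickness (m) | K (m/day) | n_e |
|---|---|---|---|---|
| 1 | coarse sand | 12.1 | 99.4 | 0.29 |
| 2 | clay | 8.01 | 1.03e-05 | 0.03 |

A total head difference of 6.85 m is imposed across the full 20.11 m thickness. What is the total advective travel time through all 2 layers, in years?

With flow normal to the layers, continuity requires the same specific discharge q through every layer.
Σ(b_i/K_i) = 12.1/99.4 + 8.01/1.03e-05 = 7.777e+05 d.
q = Δh / Σ(b_i/K_i) = 6.85 / 7.777e+05 = 8.808e-06 m/day.
In each layer the seepage velocity is v_i = q/n_i, so the layer transit time is t_i = b_i·n_i / q:
  layer 1 (coarse sand): t_1 = 12.1 × 0.29 / 8.808e-06 = 3.984e+05 d
  layer 2 (clay): t_2 = 8.01 × 0.03 / 8.808e-06 = 27281 d
Total t = Σ t_i = 4.257e+05 days = 1165 years.

1170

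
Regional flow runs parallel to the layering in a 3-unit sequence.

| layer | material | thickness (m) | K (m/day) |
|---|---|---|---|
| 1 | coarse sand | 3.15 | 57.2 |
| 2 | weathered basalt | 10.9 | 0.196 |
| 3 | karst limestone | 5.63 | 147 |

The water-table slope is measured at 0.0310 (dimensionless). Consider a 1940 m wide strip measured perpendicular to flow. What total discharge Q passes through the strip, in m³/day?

Flow is parallel to layering, so each bed carries its own Darcy discharge and the transmissivities add.
Σ(K_i·b_i) = 57.2×3.15 + 0.196×10.9 + 147×5.63 = 1010 m²/day.
Hydraulic gradient i = 0.0310.
Q = Σ(K_i·b_i) · W · i = 1010 × 1940 × 0.03100 = 60737 m³/day.

60700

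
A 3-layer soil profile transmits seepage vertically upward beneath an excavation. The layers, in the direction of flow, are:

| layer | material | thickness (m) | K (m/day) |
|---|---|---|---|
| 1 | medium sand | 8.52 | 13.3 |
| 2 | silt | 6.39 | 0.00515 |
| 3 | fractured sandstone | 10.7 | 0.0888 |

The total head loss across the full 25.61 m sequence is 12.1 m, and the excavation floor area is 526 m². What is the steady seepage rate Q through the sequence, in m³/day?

4.67

Flow is perpendicular to layering, so the layers act in series and the equivalent K is the thickness-weighted harmonic mean.
Total thickness L = 8.52 + 6.39 + 10.7 = 25.61 m.
Σ(b_i/K_i) = 8.52/13.3 + 6.39/0.00515 + 10.7/0.0888 = 1362 d.
K_eq = L / Σ(b_i/K_i) = 25.61 / 1362 = 0.01880 m/day.
Q = K_eq · A · (Δh/L) = 0.01880 × 526 × (12.1/25.61) = 4.673 m³/day.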